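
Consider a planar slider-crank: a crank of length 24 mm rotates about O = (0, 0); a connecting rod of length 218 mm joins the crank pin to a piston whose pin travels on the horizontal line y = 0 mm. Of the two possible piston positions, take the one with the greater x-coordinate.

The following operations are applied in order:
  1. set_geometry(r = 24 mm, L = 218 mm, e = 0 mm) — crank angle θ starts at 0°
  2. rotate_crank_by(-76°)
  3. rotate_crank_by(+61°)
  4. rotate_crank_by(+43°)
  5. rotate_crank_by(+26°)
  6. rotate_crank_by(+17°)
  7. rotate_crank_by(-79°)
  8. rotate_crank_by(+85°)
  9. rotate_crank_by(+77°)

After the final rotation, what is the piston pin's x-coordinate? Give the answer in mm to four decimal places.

196.1749

set_geometry: r = 24 mm, L = 218 mm, e = 0 mm; θ ← 0°
rotate_crank_by(-76°): θ ← 0° -76° = -76°
rotate_crank_by(+61°): θ ← -76° +61° = -15°
rotate_crank_by(+43°): θ ← -15° +43° = 28°
rotate_crank_by(+26°): θ ← 28° +26° = 54°
rotate_crank_by(+17°): θ ← 54° +17° = 71°
rotate_crank_by(-79°): θ ← 71° -79° = -8°
rotate_crank_by(+85°): θ ← -8° +85° = 77°
rotate_crank_by(+77°): θ ← 77° +77° = 154°
crank pin P = (r cos θ, r sin θ) = (-21.571057, 10.520908)
h = r sin θ − e = 10.520908 − 0 = 10.520908
x = r cos θ + √(L² − h²) = -21.571057 + √(47524.0 − 110.6895) = -21.571057 + 217.745977 = 196.174920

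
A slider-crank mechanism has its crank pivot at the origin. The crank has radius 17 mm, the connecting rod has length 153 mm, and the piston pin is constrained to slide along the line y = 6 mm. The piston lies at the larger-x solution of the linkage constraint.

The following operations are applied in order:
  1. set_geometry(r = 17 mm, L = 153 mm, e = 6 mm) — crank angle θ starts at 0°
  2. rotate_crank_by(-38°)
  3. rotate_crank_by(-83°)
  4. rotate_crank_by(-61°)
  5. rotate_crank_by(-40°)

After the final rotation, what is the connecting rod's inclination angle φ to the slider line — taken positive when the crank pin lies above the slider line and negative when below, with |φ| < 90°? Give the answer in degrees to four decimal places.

2.0133

set_geometry: r = 17 mm, L = 153 mm, e = 6 mm; θ ← 0°
rotate_crank_by(-38°): θ ← 0° -38° = -38°
rotate_crank_by(-83°): θ ← -38° -83° = -121°
rotate_crank_by(-61°): θ ← -121° -61° = -182°
rotate_crank_by(-40°): θ ← -182° -40° = -222°
crank pin P = (r cos θ, r sin θ) = (-12.633462, 11.375220)
h = r sin θ − e = 11.375220 − 6 = 5.375220
sin φ = h / L = 5.375220 / 153 = 0.03513216
φ = arcsin(0.03513216) = 2.013339°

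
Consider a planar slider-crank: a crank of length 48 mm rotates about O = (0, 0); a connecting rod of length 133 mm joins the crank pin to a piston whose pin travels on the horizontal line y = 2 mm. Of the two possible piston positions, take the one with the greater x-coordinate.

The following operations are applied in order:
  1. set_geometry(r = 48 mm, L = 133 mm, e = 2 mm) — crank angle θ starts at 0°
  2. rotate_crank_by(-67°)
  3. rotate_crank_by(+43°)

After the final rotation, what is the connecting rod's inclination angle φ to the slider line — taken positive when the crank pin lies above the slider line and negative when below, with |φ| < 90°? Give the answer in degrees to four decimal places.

-9.3131

set_geometry: r = 48 mm, L = 133 mm, e = 2 mm; θ ← 0°
rotate_crank_by(-67°): θ ← 0° -67° = -67°
rotate_crank_by(+43°): θ ← -67° +43° = -24°
crank pin P = (r cos θ, r sin θ) = (43.850182, -19.523359)
h = r sin θ − e = -19.523359 − 2 = -21.523359
sin φ = h / L = -21.523359 / 133 = -0.16182977
φ = arcsin(-0.16182977) = -9.313118°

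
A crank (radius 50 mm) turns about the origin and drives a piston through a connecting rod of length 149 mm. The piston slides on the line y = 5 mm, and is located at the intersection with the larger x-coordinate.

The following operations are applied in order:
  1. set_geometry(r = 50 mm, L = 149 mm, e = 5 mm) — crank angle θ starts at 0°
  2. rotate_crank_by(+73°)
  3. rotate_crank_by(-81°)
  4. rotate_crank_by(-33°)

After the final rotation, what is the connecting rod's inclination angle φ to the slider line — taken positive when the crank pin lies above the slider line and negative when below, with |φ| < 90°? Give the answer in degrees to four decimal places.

-14.6972

set_geometry: r = 50 mm, L = 149 mm, e = 5 mm; θ ← 0°
rotate_crank_by(+73°): θ ← 0° +73° = 73°
rotate_crank_by(-81°): θ ← 73° -81° = -8°
rotate_crank_by(-33°): θ ← -8° -33° = -41°
crank pin P = (r cos θ, r sin θ) = (37.735479, -32.802951)
h = r sin θ − e = -32.802951 − 5 = -37.802951
sin φ = h / L = -37.802951 / 149 = -0.25371108
φ = arcsin(-0.25371108) = -14.697224°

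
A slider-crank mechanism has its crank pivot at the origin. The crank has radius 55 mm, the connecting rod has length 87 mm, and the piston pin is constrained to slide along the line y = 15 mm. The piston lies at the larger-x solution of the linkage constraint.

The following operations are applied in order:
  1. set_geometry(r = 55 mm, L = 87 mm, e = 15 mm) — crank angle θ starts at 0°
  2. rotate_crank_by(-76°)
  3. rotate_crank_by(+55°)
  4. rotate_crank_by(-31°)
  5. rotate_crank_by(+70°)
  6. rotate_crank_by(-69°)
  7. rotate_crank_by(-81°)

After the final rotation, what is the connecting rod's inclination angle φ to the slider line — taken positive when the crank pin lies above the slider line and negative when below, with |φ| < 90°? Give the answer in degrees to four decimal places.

set_geometry: r = 55 mm, L = 87 mm, e = 15 mm; θ ← 0°
rotate_crank_by(-76°): θ ← 0° -76° = -76°
rotate_crank_by(+55°): θ ← -76° +55° = -21°
rotate_crank_by(-31°): θ ← -21° -31° = -52°
rotate_crank_by(+70°): θ ← -52° +70° = 18°
rotate_crank_by(-69°): θ ← 18° -69° = -51°
rotate_crank_by(-81°): θ ← -51° -81° = -132°
crank pin P = (r cos θ, r sin θ) = (-36.802183, -40.872965)
h = r sin θ − e = -40.872965 − 15 = -55.872965
sin φ = h / L = -55.872965 / 87 = -0.64221799
φ = arcsin(-0.64221799) = -39.957409°

-39.9574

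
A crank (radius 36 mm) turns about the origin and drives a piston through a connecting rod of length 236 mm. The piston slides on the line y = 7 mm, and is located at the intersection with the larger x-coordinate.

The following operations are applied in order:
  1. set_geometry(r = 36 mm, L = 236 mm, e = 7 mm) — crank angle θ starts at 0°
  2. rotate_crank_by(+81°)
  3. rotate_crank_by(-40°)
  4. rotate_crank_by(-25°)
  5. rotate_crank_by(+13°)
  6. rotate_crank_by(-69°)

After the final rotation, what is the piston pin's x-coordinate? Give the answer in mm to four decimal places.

261.6450

set_geometry: r = 36 mm, L = 236 mm, e = 7 mm; θ ← 0°
rotate_crank_by(+81°): θ ← 0° +81° = 81°
rotate_crank_by(-40°): θ ← 81° -40° = 41°
rotate_crank_by(-25°): θ ← 41° -25° = 16°
rotate_crank_by(+13°): θ ← 16° +13° = 29°
rotate_crank_by(-69°): θ ← 29° -69° = -40°
crank pin P = (r cos θ, r sin θ) = (27.577600, -23.140354)
h = r sin θ − e = -23.140354 − 7 = -30.140354
x = r cos θ + √(L² − h²) = 27.577600 + √(55696.0 − 908.4409) = 27.577600 + 234.067424 = 261.645024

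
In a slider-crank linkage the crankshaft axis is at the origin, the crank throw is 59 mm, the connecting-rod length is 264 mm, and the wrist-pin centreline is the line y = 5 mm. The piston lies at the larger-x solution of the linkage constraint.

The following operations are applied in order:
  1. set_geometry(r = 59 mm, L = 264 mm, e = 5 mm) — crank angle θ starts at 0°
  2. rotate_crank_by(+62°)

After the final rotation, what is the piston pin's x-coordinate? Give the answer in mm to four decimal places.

set_geometry: r = 59 mm, L = 264 mm, e = 5 mm; θ ← 0°
rotate_crank_by(+62°): θ ← 0° +62° = 62°
crank pin P = (r cos θ, r sin θ) = (27.698822, 52.093908)
h = r sin θ − e = 52.093908 − 5 = 47.093908
x = r cos θ + √(L² − h²) = 27.698822 + √(69696.0 − 2217.8362) = 27.698822 + 259.765594 = 287.464416

287.4644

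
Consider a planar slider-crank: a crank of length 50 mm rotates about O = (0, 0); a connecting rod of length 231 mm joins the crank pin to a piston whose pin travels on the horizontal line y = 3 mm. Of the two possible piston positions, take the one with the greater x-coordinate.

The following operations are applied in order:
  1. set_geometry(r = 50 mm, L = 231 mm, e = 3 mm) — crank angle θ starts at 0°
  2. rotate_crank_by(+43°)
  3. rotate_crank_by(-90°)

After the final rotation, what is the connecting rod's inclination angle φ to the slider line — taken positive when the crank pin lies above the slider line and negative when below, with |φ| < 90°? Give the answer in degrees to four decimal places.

-9.8628

set_geometry: r = 50 mm, L = 231 mm, e = 3 mm; θ ← 0°
rotate_crank_by(+43°): θ ← 0° +43° = 43°
rotate_crank_by(-90°): θ ← 43° -90° = -47°
crank pin P = (r cos θ, r sin θ) = (34.099918, -36.567685)
h = r sin θ − e = -36.567685 − 3 = -39.567685
sin φ = h / L = -39.567685 / 231 = -0.17128868
φ = arcsin(-0.17128868) = -9.862754°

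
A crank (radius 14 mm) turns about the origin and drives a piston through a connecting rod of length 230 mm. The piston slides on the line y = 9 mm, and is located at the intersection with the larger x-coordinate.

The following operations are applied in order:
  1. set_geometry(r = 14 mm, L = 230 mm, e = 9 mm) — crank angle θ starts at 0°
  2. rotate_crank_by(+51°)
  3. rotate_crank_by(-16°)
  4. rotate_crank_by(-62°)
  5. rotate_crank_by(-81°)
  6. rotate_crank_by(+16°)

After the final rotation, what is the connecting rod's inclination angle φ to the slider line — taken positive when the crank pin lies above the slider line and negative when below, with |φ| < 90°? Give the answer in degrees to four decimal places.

set_geometry: r = 14 mm, L = 230 mm, e = 9 mm; θ ← 0°
rotate_crank_by(+51°): θ ← 0° +51° = 51°
rotate_crank_by(-16°): θ ← 51° -16° = 35°
rotate_crank_by(-62°): θ ← 35° -62° = -27°
rotate_crank_by(-81°): θ ← -27° -81° = -108°
rotate_crank_by(+16°): θ ← -108° +16° = -92°
crank pin P = (r cos θ, r sin θ) = (-0.488593, -13.991472)
h = r sin θ − e = -13.991472 − 9 = -22.991472
sin φ = h / L = -22.991472 / 230 = -0.09996292
φ = arcsin(-0.09996292) = -5.737035°

-5.7370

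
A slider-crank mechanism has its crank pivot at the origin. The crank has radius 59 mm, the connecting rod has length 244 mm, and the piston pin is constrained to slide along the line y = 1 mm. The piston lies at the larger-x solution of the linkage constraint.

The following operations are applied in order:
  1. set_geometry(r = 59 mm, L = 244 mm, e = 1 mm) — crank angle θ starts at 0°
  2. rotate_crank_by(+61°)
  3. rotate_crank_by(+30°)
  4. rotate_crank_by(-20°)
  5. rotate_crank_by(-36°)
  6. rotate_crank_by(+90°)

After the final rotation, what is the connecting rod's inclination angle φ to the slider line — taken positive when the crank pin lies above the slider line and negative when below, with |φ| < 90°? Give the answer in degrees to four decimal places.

11.1849

set_geometry: r = 59 mm, L = 244 mm, e = 1 mm; θ ← 0°
rotate_crank_by(+61°): θ ← 0° +61° = 61°
rotate_crank_by(+30°): θ ← 61° +30° = 91°
rotate_crank_by(-20°): θ ← 91° -20° = 71°
rotate_crank_by(-36°): θ ← 71° -36° = 35°
rotate_crank_by(+90°): θ ← 35° +90° = 125°
crank pin P = (r cos θ, r sin θ) = (-33.841010, 48.329971)
h = r sin θ − e = 48.329971 − 1 = 47.329971
sin φ = h / L = 47.329971 / 244 = 0.19397529
φ = arcsin(0.19397529) = 11.184869°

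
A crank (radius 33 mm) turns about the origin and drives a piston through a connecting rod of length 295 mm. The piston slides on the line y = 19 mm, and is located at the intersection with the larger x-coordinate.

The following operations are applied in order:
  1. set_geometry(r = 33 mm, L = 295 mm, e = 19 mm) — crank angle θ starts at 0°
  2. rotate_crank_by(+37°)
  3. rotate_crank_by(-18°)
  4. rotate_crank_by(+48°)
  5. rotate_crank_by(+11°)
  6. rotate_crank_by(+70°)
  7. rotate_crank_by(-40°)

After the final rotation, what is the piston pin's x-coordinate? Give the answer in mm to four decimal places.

284.5424

set_geometry: r = 33 mm, L = 295 mm, e = 19 mm; θ ← 0°
rotate_crank_by(+37°): θ ← 0° +37° = 37°
rotate_crank_by(-18°): θ ← 37° -18° = 19°
rotate_crank_by(+48°): θ ← 19° +48° = 67°
rotate_crank_by(+11°): θ ← 67° +11° = 78°
rotate_crank_by(+70°): θ ← 78° +70° = 148°
rotate_crank_by(-40°): θ ← 148° -40° = 108°
crank pin P = (r cos θ, r sin θ) = (-10.197561, 31.384865)
h = r sin θ − e = 31.384865 − 19 = 12.384865
x = r cos θ + √(L² − h²) = -10.197561 + √(87025.0 − 153.3849) = -10.197561 + 294.739911 = 284.542350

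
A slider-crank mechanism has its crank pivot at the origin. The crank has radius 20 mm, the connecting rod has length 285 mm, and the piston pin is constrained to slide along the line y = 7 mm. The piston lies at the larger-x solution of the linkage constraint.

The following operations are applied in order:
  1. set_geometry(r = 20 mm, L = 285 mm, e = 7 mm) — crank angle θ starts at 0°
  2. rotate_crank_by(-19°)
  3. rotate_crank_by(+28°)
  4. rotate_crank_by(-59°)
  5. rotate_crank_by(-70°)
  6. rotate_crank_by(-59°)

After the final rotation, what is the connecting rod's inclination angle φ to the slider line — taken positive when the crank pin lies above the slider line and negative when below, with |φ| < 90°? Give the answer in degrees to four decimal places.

set_geometry: r = 20 mm, L = 285 mm, e = 7 mm; θ ← 0°
rotate_crank_by(-19°): θ ← 0° -19° = -19°
rotate_crank_by(+28°): θ ← -19° +28° = 9°
rotate_crank_by(-59°): θ ← 9° -59° = -50°
rotate_crank_by(-70°): θ ← -50° -70° = -120°
rotate_crank_by(-59°): θ ← -120° -59° = -179°
crank pin P = (r cos θ, r sin θ) = (-19.996954, -0.349048)
h = r sin θ − e = -0.349048 − 7 = -7.349048
sin φ = h / L = -7.349048 / 285 = -0.02578613
φ = arcsin(-0.02578613) = -1.477600°

-1.4776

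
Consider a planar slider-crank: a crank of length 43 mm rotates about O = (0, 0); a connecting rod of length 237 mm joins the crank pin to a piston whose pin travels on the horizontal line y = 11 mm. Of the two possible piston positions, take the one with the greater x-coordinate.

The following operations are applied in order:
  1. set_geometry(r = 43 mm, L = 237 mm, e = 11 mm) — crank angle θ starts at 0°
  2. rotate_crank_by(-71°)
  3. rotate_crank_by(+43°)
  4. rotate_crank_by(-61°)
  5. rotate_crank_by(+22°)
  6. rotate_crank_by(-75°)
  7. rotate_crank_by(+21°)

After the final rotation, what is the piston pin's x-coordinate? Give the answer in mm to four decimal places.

209.9710

set_geometry: r = 43 mm, L = 237 mm, e = 11 mm; θ ← 0°
rotate_crank_by(-71°): θ ← 0° -71° = -71°
rotate_crank_by(+43°): θ ← -71° +43° = -28°
rotate_crank_by(-61°): θ ← -28° -61° = -89°
rotate_crank_by(+22°): θ ← -89° +22° = -67°
rotate_crank_by(-75°): θ ← -67° -75° = -142°
rotate_crank_by(+21°): θ ← -142° +21° = -121°
crank pin P = (r cos θ, r sin θ) = (-22.146637, -36.858194)
h = r sin θ − e = -36.858194 − 11 = -47.858194
x = r cos θ + √(L² − h²) = -22.146637 + √(56169.0 − 2290.4067) = -22.146637 + 232.117628 = 209.970991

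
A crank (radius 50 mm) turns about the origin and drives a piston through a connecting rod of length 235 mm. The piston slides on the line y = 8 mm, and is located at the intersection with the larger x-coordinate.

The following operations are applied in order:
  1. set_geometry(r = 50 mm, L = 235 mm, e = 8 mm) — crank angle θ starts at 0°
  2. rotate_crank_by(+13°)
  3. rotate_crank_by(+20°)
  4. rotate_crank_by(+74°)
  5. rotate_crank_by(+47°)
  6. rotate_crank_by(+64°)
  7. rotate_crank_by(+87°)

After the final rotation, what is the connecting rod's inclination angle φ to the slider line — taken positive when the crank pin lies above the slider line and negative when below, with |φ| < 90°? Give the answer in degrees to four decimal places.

set_geometry: r = 50 mm, L = 235 mm, e = 8 mm; θ ← 0°
rotate_crank_by(+13°): θ ← 0° +13° = 13°
rotate_crank_by(+20°): θ ← 13° +20° = 33°
rotate_crank_by(+74°): θ ← 33° +74° = 107°
rotate_crank_by(+47°): θ ← 107° +47° = 154°
rotate_crank_by(+64°): θ ← 154° +64° = 218°
rotate_crank_by(+87°): θ ← 218° +87° = 305°
crank pin P = (r cos θ, r sin θ) = (28.678822, -40.957602)
h = r sin θ − e = -40.957602 − 8 = -48.957602
sin φ = h / L = -48.957602 / 235 = -0.20833022
φ = arcsin(-0.20833022) = -12.024517°

-12.0245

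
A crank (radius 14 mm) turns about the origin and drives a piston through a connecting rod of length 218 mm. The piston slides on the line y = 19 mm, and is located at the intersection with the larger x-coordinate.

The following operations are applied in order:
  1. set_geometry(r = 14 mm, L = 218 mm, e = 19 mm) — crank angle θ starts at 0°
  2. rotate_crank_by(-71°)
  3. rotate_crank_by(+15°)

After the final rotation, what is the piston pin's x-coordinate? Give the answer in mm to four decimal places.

set_geometry: r = 14 mm, L = 218 mm, e = 19 mm; θ ← 0°
rotate_crank_by(-71°): θ ← 0° -71° = -71°
rotate_crank_by(+15°): θ ← -71° +15° = -56°
crank pin P = (r cos θ, r sin θ) = (7.828701, -11.606526)
h = r sin θ − e = -11.606526 − 19 = -30.606526
x = r cos θ + √(L² − h²) = 7.828701 + √(47524.0 − 936.7594) = 7.828701 + 215.840776 = 223.669477

223.6695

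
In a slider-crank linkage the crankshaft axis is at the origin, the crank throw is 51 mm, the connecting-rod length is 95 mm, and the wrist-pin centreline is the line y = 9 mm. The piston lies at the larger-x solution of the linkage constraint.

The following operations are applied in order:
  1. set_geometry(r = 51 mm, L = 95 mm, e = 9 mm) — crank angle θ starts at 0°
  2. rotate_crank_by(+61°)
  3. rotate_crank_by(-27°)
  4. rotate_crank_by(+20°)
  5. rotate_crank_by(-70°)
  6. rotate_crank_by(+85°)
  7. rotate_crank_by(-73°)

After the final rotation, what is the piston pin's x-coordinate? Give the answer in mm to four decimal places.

145.0421

set_geometry: r = 51 mm, L = 95 mm, e = 9 mm; θ ← 0°
rotate_crank_by(+61°): θ ← 0° +61° = 61°
rotate_crank_by(-27°): θ ← 61° -27° = 34°
rotate_crank_by(+20°): θ ← 34° +20° = 54°
rotate_crank_by(-70°): θ ← 54° -70° = -16°
rotate_crank_by(+85°): θ ← -16° +85° = 69°
rotate_crank_by(-73°): θ ← 69° -73° = -4°
crank pin P = (r cos θ, r sin θ) = (50.875767, -3.557580)
h = r sin θ − e = -3.557580 − 9 = -12.557580
x = r cos θ + √(L² − h²) = 50.875767 + √(9025.0 − 157.6928) = 50.875767 + 94.166380 = 145.042147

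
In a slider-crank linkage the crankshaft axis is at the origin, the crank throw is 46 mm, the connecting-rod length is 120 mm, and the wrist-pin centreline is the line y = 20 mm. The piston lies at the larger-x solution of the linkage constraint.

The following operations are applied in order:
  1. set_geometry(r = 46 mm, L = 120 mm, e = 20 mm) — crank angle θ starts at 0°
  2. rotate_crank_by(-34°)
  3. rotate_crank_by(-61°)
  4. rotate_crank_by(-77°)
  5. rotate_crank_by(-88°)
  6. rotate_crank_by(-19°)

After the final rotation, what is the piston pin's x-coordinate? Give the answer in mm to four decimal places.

set_geometry: r = 46 mm, L = 120 mm, e = 20 mm; θ ← 0°
rotate_crank_by(-34°): θ ← 0° -34° = -34°
rotate_crank_by(-61°): θ ← -34° -61° = -95°
rotate_crank_by(-77°): θ ← -95° -77° = -172°
rotate_crank_by(-88°): θ ← -172° -88° = -260°
rotate_crank_by(-19°): θ ← -260° -19° = -279°
crank pin P = (r cos θ, r sin θ) = (7.195985, 45.433664)
h = r sin θ − e = 45.433664 − 20 = 25.433664
x = r cos θ + √(L² − h²) = 7.195985 + √(14400.0 − 646.8712) = 7.195985 + 117.273734 = 124.469720

124.4697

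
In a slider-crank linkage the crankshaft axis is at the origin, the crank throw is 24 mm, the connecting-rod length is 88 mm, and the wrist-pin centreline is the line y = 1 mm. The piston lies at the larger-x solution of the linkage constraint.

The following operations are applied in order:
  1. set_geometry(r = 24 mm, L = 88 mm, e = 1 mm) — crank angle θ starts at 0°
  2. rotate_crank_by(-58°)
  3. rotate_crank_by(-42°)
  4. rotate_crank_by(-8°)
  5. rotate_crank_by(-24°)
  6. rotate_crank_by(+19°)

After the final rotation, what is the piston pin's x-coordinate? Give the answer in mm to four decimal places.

75.5386

set_geometry: r = 24 mm, L = 88 mm, e = 1 mm; θ ← 0°
rotate_crank_by(-58°): θ ← 0° -58° = -58°
rotate_crank_by(-42°): θ ← -58° -42° = -100°
rotate_crank_by(-8°): θ ← -100° -8° = -108°
rotate_crank_by(-24°): θ ← -108° -24° = -132°
rotate_crank_by(+19°): θ ← -132° +19° = -113°
crank pin P = (r cos θ, r sin θ) = (-9.377547, -22.092116)
h = r sin θ − e = -22.092116 − 1 = -23.092116
x = r cos θ + √(L² − h²) = -9.377547 + √(7744.0 − 533.2458) = -9.377547 + 84.916160 = 75.538612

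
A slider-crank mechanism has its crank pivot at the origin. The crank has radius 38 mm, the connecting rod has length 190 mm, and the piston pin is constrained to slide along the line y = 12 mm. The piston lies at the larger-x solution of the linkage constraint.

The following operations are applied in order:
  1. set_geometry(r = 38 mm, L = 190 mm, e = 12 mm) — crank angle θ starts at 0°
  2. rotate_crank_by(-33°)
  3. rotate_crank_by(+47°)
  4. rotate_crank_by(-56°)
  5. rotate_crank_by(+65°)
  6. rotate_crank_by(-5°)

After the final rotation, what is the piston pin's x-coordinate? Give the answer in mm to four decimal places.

set_geometry: r = 38 mm, L = 190 mm, e = 12 mm; θ ← 0°
rotate_crank_by(-33°): θ ← 0° -33° = -33°
rotate_crank_by(+47°): θ ← -33° +47° = 14°
rotate_crank_by(-56°): θ ← 14° -56° = -42°
rotate_crank_by(+65°): θ ← -42° +65° = 23°
rotate_crank_by(-5°): θ ← 23° -5° = 18°
crank pin P = (r cos θ, r sin θ) = (36.140148, 11.742646)
h = r sin θ − e = 11.742646 − 12 = -0.257354
x = r cos θ + √(L² − h²) = 36.140148 + √(36100.0 − 0.0662) = 36.140148 + 189.999826 = 226.139973

226.1400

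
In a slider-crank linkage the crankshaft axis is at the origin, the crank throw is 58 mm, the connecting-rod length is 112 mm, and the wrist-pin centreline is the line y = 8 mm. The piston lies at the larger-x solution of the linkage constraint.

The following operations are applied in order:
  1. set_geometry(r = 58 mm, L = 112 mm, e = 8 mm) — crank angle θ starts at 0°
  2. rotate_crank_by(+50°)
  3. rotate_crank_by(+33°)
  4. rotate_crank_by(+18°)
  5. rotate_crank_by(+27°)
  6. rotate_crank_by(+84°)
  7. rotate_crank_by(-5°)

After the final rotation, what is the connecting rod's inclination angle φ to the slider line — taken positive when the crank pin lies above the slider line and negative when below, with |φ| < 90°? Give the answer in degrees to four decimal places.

-17.8503

set_geometry: r = 58 mm, L = 112 mm, e = 8 mm; θ ← 0°
rotate_crank_by(+50°): θ ← 0° +50° = 50°
rotate_crank_by(+33°): θ ← 50° +33° = 83°
rotate_crank_by(+18°): θ ← 83° +18° = 101°
rotate_crank_by(+27°): θ ← 101° +27° = 128°
rotate_crank_by(+84°): θ ← 128° +84° = 212°
rotate_crank_by(-5°): θ ← 212° -5° = 207°
crank pin P = (r cos θ, r sin θ) = (-51.678378, -26.331449)
h = r sin θ − e = -26.331449 − 8 = -34.331449
sin φ = h / L = -34.331449 / 112 = -0.30653079
φ = arcsin(-0.30653079) = -17.850284°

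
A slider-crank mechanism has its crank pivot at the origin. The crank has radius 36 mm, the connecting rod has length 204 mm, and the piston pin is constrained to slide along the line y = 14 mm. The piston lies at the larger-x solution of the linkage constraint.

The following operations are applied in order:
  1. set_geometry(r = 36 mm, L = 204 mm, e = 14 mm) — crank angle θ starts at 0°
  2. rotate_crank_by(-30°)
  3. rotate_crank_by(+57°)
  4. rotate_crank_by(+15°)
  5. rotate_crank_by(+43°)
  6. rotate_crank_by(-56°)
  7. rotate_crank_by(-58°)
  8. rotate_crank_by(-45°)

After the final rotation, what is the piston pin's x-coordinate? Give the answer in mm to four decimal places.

set_geometry: r = 36 mm, L = 204 mm, e = 14 mm; θ ← 0°
rotate_crank_by(-30°): θ ← 0° -30° = -30°
rotate_crank_by(+57°): θ ← -30° +57° = 27°
rotate_crank_by(+15°): θ ← 27° +15° = 42°
rotate_crank_by(+43°): θ ← 42° +43° = 85°
rotate_crank_by(-56°): θ ← 85° -56° = 29°
rotate_crank_by(-58°): θ ← 29° -58° = -29°
rotate_crank_by(-45°): θ ← -29° -45° = -74°
crank pin P = (r cos θ, r sin θ) = (9.922945, -34.605421)
h = r sin θ − e = -34.605421 − 14 = -48.605421
x = r cos θ + √(L² − h²) = 9.922945 + √(41616.0 − 2362.4870) = 9.922945 + 198.124993 = 208.047938

208.0479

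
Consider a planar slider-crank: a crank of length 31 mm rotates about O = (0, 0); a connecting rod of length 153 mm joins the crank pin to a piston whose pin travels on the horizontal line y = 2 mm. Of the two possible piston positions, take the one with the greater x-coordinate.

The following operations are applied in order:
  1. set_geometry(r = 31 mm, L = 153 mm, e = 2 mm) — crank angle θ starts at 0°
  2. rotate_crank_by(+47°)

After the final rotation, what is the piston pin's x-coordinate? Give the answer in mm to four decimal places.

172.7390

set_geometry: r = 31 mm, L = 153 mm, e = 2 mm; θ ← 0°
rotate_crank_by(+47°): θ ← 0° +47° = 47°
crank pin P = (r cos θ, r sin θ) = (21.141949, 22.671965)
h = r sin θ − e = 22.671965 − 2 = 20.671965
x = r cos θ + √(L² − h²) = 21.141949 + √(23409.0 − 427.3301) = 21.141949 + 151.597064 = 172.739013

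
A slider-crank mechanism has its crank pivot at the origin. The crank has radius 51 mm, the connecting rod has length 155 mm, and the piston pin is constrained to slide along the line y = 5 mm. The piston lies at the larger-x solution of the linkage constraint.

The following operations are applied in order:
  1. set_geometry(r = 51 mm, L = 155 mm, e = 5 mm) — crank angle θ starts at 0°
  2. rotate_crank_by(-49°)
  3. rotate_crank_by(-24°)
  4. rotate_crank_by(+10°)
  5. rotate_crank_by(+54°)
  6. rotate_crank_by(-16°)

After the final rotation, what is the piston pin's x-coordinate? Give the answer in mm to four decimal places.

set_geometry: r = 51 mm, L = 155 mm, e = 5 mm; θ ← 0°
rotate_crank_by(-49°): θ ← 0° -49° = -49°
rotate_crank_by(-24°): θ ← -49° -24° = -73°
rotate_crank_by(+10°): θ ← -73° +10° = -63°
rotate_crank_by(+54°): θ ← -63° +54° = -9°
rotate_crank_by(-16°): θ ← -9° -16° = -25°
crank pin P = (r cos θ, r sin θ) = (46.221697, -21.553531)
h = r sin θ − e = -21.553531 − 5 = -26.553531
x = r cos θ + √(L² − h²) = 46.221697 + √(24025.0 − 705.0900) = 46.221697 + 152.708579 = 198.930276

198.9303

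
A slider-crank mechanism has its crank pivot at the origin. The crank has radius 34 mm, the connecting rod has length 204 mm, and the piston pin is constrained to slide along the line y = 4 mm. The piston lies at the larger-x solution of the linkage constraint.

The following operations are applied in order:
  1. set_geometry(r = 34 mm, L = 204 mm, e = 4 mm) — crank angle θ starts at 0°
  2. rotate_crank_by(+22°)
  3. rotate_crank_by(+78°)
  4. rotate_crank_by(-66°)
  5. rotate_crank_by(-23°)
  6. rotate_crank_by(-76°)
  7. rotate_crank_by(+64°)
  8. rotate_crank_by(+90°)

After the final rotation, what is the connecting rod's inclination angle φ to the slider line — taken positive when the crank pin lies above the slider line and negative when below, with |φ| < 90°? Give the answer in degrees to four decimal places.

8.4550

set_geometry: r = 34 mm, L = 204 mm, e = 4 mm; θ ← 0°
rotate_crank_by(+22°): θ ← 0° +22° = 22°
rotate_crank_by(+78°): θ ← 22° +78° = 100°
rotate_crank_by(-66°): θ ← 100° -66° = 34°
rotate_crank_by(-23°): θ ← 34° -23° = 11°
rotate_crank_by(-76°): θ ← 11° -76° = -65°
rotate_crank_by(+64°): θ ← -65° +64° = -1°
rotate_crank_by(+90°): θ ← -1° +90° = 89°
crank pin P = (r cos θ, r sin θ) = (0.593382, 33.994822)
h = r sin θ − e = 33.994822 − 4 = 29.994822
sin φ = h / L = 29.994822 / 204 = 0.14703344
φ = arcsin(0.14703344) = 8.455049°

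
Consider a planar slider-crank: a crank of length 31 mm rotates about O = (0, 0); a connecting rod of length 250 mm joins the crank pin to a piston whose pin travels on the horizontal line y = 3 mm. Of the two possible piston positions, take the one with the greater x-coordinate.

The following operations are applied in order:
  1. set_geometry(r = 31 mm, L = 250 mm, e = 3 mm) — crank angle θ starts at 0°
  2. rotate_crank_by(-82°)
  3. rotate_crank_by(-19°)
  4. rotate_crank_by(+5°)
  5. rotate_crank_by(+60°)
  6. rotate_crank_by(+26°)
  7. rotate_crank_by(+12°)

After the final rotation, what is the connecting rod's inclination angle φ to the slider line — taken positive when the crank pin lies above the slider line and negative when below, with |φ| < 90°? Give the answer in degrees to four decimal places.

set_geometry: r = 31 mm, L = 250 mm, e = 3 mm; θ ← 0°
rotate_crank_by(-82°): θ ← 0° -82° = -82°
rotate_crank_by(-19°): θ ← -82° -19° = -101°
rotate_crank_by(+5°): θ ← -101° +5° = -96°
rotate_crank_by(+60°): θ ← -96° +60° = -36°
rotate_crank_by(+26°): θ ← -36° +26° = -10°
rotate_crank_by(+12°): θ ← -10° +12° = 2°
crank pin P = (r cos θ, r sin θ) = (30.981116, 1.081884)
h = r sin θ − e = 1.081884 − 3 = -1.918116
sin φ = h / L = -1.918116 / 250 = -0.00767246
φ = arcsin(-0.00767246) = -0.439604°

-0.4396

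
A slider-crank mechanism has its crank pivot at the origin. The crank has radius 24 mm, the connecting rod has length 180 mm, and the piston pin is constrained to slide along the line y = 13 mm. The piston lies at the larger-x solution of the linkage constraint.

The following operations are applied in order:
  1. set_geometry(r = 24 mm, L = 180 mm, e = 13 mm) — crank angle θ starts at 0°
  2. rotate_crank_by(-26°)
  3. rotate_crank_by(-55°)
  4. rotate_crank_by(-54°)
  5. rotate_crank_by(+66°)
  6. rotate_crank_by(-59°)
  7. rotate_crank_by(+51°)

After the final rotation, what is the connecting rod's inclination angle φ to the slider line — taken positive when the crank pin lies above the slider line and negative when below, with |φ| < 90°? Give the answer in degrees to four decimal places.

set_geometry: r = 24 mm, L = 180 mm, e = 13 mm; θ ← 0°
rotate_crank_by(-26°): θ ← 0° -26° = -26°
rotate_crank_by(-55°): θ ← -26° -55° = -81°
rotate_crank_by(-54°): θ ← -81° -54° = -135°
rotate_crank_by(+66°): θ ← -135° +66° = -69°
rotate_crank_by(-59°): θ ← -69° -59° = -128°
rotate_crank_by(+51°): θ ← -128° +51° = -77°
crank pin P = (r cos θ, r sin θ) = (5.398825, -23.384882)
h = r sin θ − e = -23.384882 − 13 = -36.384882
sin φ = h / L = -36.384882 / 180 = -0.20213823
φ = arcsin(-0.20213823) = -11.662025°

-11.6620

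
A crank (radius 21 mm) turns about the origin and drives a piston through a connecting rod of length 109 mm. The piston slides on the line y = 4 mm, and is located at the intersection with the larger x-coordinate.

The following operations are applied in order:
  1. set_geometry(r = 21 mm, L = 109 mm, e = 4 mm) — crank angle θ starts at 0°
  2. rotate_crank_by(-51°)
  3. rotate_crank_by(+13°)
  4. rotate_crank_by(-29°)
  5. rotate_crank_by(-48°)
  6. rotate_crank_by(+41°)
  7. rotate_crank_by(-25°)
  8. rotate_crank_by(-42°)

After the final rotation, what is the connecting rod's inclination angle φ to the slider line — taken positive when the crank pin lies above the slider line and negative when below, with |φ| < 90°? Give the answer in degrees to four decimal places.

set_geometry: r = 21 mm, L = 109 mm, e = 4 mm; θ ← 0°
rotate_crank_by(-51°): θ ← 0° -51° = -51°
rotate_crank_by(+13°): θ ← -51° +13° = -38°
rotate_crank_by(-29°): θ ← -38° -29° = -67°
rotate_crank_by(-48°): θ ← -67° -48° = -115°
rotate_crank_by(+41°): θ ← -115° +41° = -74°
rotate_crank_by(-25°): θ ← -74° -25° = -99°
rotate_crank_by(-42°): θ ← -99° -42° = -141°
crank pin P = (r cos θ, r sin θ) = (-16.320065, -13.215728)
h = r sin θ − e = -13.215728 − 4 = -17.215728
sin φ = h / L = -17.215728 / 109 = -0.15794246
φ = arcsin(-0.15794246) = -9.087489°

-9.0875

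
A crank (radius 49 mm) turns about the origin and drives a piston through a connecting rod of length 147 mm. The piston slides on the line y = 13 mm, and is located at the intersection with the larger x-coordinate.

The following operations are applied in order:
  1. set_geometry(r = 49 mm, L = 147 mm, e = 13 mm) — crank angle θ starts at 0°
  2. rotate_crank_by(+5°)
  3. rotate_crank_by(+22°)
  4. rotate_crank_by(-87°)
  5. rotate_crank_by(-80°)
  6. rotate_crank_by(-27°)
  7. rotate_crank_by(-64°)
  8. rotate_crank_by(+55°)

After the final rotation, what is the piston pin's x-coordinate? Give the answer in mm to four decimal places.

set_geometry: r = 49 mm, L = 147 mm, e = 13 mm; θ ← 0°
rotate_crank_by(+5°): θ ← 0° +5° = 5°
rotate_crank_by(+22°): θ ← 5° +22° = 27°
rotate_crank_by(-87°): θ ← 27° -87° = -60°
rotate_crank_by(-80°): θ ← -60° -80° = -140°
rotate_crank_by(-27°): θ ← -140° -27° = -167°
rotate_crank_by(-64°): θ ← -167° -64° = -231°
rotate_crank_by(+55°): θ ← -231° +55° = -176°
crank pin P = (r cos θ, r sin θ) = (-48.880638, -3.418067)
h = r sin θ − e = -3.418067 − 13 = -16.418067
x = r cos θ + √(L² − h²) = -48.880638 + √(21609.0 − 269.5529) = -48.880638 + 146.080276 = 97.199638

97.1996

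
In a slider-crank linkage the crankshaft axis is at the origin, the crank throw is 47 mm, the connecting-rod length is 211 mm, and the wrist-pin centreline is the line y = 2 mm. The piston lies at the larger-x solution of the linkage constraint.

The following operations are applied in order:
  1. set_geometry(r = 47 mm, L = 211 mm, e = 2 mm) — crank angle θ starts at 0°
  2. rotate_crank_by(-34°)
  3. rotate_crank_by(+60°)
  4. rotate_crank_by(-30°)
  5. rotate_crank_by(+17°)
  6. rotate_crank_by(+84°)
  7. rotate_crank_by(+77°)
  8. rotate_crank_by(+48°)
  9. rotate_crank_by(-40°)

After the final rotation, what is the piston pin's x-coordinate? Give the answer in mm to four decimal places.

set_geometry: r = 47 mm, L = 211 mm, e = 2 mm; θ ← 0°
rotate_crank_by(-34°): θ ← 0° -34° = -34°
rotate_crank_by(+60°): θ ← -34° +60° = 26°
rotate_crank_by(-30°): θ ← 26° -30° = -4°
rotate_crank_by(+17°): θ ← -4° +17° = 13°
rotate_crank_by(+84°): θ ← 13° +84° = 97°
rotate_crank_by(+77°): θ ← 97° +77° = 174°
rotate_crank_by(+48°): θ ← 174° +48° = 222°
rotate_crank_by(-40°): θ ← 222° -40° = 182°
crank pin P = (r cos θ, r sin θ) = (-46.971369, -1.640276)
h = r sin θ − e = -1.640276 − 2 = -3.640276
x = r cos θ + √(L² − h²) = -46.971369 + √(44521.0 − 13.2516) = -46.971369 + 210.968596 = 163.997227

163.9972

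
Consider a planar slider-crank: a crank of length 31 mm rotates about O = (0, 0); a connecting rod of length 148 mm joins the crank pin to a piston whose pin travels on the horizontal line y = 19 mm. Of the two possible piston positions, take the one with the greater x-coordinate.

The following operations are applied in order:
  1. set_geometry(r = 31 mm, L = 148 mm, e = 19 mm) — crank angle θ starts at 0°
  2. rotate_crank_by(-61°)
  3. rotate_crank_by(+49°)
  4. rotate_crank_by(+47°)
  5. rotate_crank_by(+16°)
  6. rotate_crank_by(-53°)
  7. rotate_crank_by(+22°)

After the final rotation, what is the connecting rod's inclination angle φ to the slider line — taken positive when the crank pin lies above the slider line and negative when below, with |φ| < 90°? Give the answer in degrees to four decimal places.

-3.2527

set_geometry: r = 31 mm, L = 148 mm, e = 19 mm; θ ← 0°
rotate_crank_by(-61°): θ ← 0° -61° = -61°
rotate_crank_by(+49°): θ ← -61° +49° = -12°
rotate_crank_by(+47°): θ ← -12° +47° = 35°
rotate_crank_by(+16°): θ ← 35° +16° = 51°
rotate_crank_by(-53°): θ ← 51° -53° = -2°
rotate_crank_by(+22°): θ ← -2° +22° = 20°
crank pin P = (r cos θ, r sin θ) = (29.130471, 10.602624)
h = r sin θ − e = 10.602624 − 19 = -8.397376
sin φ = h / L = -8.397376 / 148 = -0.05673902
φ = arcsin(-0.05673902) = -3.252653°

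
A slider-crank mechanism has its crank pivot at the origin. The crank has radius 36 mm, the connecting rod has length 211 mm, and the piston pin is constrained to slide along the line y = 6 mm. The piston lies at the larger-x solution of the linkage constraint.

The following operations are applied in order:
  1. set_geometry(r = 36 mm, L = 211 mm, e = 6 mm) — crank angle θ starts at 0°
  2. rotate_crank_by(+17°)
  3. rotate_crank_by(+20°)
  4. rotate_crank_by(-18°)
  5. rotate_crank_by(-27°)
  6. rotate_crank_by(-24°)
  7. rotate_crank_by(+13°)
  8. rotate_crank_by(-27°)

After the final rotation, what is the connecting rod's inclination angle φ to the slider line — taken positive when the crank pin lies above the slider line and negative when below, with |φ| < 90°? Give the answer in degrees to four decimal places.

-8.6946

set_geometry: r = 36 mm, L = 211 mm, e = 6 mm; θ ← 0°
rotate_crank_by(+17°): θ ← 0° +17° = 17°
rotate_crank_by(+20°): θ ← 17° +20° = 37°
rotate_crank_by(-18°): θ ← 37° -18° = 19°
rotate_crank_by(-27°): θ ← 19° -27° = -8°
rotate_crank_by(-24°): θ ← -8° -24° = -32°
rotate_crank_by(+13°): θ ← -32° +13° = -19°
rotate_crank_by(-27°): θ ← -19° -27° = -46°
crank pin P = (r cos θ, r sin θ) = (25.007701, -25.896233)
h = r sin θ − e = -25.896233 − 6 = -31.896233
sin φ = h / L = -31.896233 / 211 = -0.15116698
φ = arcsin(-0.15116698) = -8.694561°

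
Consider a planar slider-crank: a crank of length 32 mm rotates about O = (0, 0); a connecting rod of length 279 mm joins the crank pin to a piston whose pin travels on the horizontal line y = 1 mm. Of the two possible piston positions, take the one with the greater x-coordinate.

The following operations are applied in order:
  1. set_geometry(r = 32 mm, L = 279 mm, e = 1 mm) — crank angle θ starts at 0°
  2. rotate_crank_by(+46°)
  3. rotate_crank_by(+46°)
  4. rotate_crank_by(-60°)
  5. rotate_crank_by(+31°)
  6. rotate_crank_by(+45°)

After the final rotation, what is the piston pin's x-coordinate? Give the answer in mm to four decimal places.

set_geometry: r = 32 mm, L = 279 mm, e = 1 mm; θ ← 0°
rotate_crank_by(+46°): θ ← 0° +46° = 46°
rotate_crank_by(+46°): θ ← 46° +46° = 92°
rotate_crank_by(-60°): θ ← 92° -60° = 32°
rotate_crank_by(+31°): θ ← 32° +31° = 63°
rotate_crank_by(+45°): θ ← 63° +45° = 108°
crank pin P = (r cos θ, r sin θ) = (-9.888544, 30.433809)
h = r sin θ − e = 30.433809 − 1 = 29.433809
x = r cos θ + √(L² − h²) = -9.888544 + √(77841.0 − 866.3491) = -9.888544 + 277.443059 = 267.554515

267.5545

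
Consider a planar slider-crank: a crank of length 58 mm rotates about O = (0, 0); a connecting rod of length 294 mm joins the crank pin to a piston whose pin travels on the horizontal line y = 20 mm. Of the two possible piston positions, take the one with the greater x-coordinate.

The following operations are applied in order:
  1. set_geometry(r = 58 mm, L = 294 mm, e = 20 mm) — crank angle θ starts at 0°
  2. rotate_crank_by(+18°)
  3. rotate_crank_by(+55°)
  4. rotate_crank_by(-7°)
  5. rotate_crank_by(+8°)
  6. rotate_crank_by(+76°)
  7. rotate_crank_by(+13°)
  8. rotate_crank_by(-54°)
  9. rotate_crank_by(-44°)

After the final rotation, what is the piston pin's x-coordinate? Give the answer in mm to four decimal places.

316.7027

set_geometry: r = 58 mm, L = 294 mm, e = 20 mm; θ ← 0°
rotate_crank_by(+18°): θ ← 0° +18° = 18°
rotate_crank_by(+55°): θ ← 18° +55° = 73°
rotate_crank_by(-7°): θ ← 73° -7° = 66°
rotate_crank_by(+8°): θ ← 66° +8° = 74°
rotate_crank_by(+76°): θ ← 74° +76° = 150°
rotate_crank_by(+13°): θ ← 150° +13° = 163°
rotate_crank_by(-54°): θ ← 163° -54° = 109°
rotate_crank_by(-44°): θ ← 109° -44° = 65°
crank pin P = (r cos θ, r sin θ) = (24.511859, 52.565852)
h = r sin θ − e = 52.565852 − 20 = 32.565852
x = r cos θ + √(L² − h²) = 24.511859 + √(86436.0 − 1060.5347) = 24.511859 + 292.190803 = 316.702662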